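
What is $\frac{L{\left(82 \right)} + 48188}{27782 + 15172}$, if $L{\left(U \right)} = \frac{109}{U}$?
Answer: $\frac{1317175}{1174076} \approx 1.1219$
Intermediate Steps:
$\frac{L{\left(82 \right)} + 48188}{27782 + 15172} = \frac{\frac{109}{82} + 48188}{27782 + 15172} = \frac{109 \cdot \frac{1}{82} + 48188}{42954} = \left(\frac{109}{82} + 48188\right) \frac{1}{42954} = \frac{3951525}{82} \cdot \frac{1}{42954} = \frac{1317175}{1174076}$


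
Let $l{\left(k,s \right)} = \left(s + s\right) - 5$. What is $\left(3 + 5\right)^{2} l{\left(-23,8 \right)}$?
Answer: $704$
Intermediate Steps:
$l{\left(k,s \right)} = -5 + 2 s$ ($l{\left(k,s \right)} = 2 s - 5 = -5 + 2 s$)
$\left(3 + 5\right)^{2} l{\left(-23,8 \right)} = \left(3 + 5\right)^{2} \left(-5 + 2 \cdot 8\right) = 8^{2} \left(-5 + 16\right) = 64 \cdot 11 = 704$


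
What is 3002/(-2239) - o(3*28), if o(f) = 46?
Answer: -105996/2239 ≈ -47.341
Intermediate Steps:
3002/(-2239) - o(3*28) = 3002/(-2239) - 1*46 = 3002*(-1/2239) - 46 = -3002/2239 - 46 = -105996/2239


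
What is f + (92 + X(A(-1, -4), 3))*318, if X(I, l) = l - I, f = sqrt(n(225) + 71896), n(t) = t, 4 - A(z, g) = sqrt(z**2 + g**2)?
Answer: 28938 + sqrt(72121) + 318*sqrt(17) ≈ 30518.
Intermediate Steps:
A(z, g) = 4 - sqrt(g**2 + z**2) (A(z, g) = 4 - sqrt(z**2 + g**2) = 4 - sqrt(g**2 + z**2))
f = sqrt(72121) (f = sqrt(225 + 71896) = sqrt(72121) ≈ 268.55)
f + (92 + X(A(-1, -4), 3))*318 = sqrt(72121) + (92 + (3 - (4 - sqrt((-4)**2 + (-1)**2))))*318 = sqrt(72121) + (92 + (3 - (4 - sqrt(16 + 1))))*318 = sqrt(72121) + (92 + (3 - (4 - sqrt(17))))*318 = sqrt(72121) + (92 + (3 + (-4 + sqrt(17))))*318 = sqrt(72121) + (92 + (-1 + sqrt(17)))*318 = sqrt(72121) + (91 + sqrt(17))*318 = sqrt(72121) + (28938 + 318*sqrt(17)) = 28938 + sqrt(72121) + 318*sqrt(17)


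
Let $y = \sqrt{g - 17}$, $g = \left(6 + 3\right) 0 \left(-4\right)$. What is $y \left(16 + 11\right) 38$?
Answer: $1026 i \sqrt{17} \approx 4230.3 i$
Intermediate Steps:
$g = 0$ ($g = 9 \cdot 0 \left(-4\right) = 0 \left(-4\right) = 0$)
$y = i \sqrt{17}$ ($y = \sqrt{0 - 17} = \sqrt{-17} = i \sqrt{17} \approx 4.1231 i$)
$y \left(16 + 11\right) 38 = i \sqrt{17} \left(16 + 11\right) 38 = i \sqrt{17} \cdot 27 \cdot 38 = 27 i \sqrt{17} \cdot 38 = 1026 i \sqrt{17}$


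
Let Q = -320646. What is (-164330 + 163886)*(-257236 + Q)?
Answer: 256579608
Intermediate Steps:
(-164330 + 163886)*(-257236 + Q) = (-164330 + 163886)*(-257236 - 320646) = -444*(-577882) = 256579608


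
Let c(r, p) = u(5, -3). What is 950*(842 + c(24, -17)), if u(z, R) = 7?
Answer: 806550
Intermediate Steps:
c(r, p) = 7
950*(842 + c(24, -17)) = 950*(842 + 7) = 950*849 = 806550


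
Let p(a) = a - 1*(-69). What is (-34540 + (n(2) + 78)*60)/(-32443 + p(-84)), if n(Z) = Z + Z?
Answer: 14810/16229 ≈ 0.91256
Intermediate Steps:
n(Z) = 2*Z
p(a) = 69 + a (p(a) = a + 69 = 69 + a)
(-34540 + (n(2) + 78)*60)/(-32443 + p(-84)) = (-34540 + (2*2 + 78)*60)/(-32443 + (69 - 84)) = (-34540 + (4 + 78)*60)/(-32443 - 15) = (-34540 + 82*60)/(-32458) = (-34540 + 4920)*(-1/32458) = -29620*(-1/32458) = 14810/16229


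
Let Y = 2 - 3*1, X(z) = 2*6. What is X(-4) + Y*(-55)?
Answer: 67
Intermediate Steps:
X(z) = 12
Y = -1 (Y = 2 - 3 = -1)
X(-4) + Y*(-55) = 12 - 1*(-55) = 12 + 55 = 67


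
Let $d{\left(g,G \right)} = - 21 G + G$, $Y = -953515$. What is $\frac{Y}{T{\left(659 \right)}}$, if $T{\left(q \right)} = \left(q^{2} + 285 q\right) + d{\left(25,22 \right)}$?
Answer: $- \frac{953515}{621656} \approx -1.5338$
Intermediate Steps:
$d{\left(g,G \right)} = - 20 G$
$T{\left(q \right)} = -440 + q^{2} + 285 q$ ($T{\left(q \right)} = \left(q^{2} + 285 q\right) - 440 = -440 + q^{2} + 285 q$)
$\frac{Y}{T{\left(659 \right)}} = - \frac{953515}{-440 + 659^{2} + 285 \cdot 659} = - \frac{953515}{-440 + 434281 + 187815} = - \frac{953515}{621656}$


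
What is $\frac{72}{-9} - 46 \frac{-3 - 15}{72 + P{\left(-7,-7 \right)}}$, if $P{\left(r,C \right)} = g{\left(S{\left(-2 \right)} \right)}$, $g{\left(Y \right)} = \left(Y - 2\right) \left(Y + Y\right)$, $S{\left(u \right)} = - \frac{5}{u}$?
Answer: $\frac{464}{149} \approx 3.1141$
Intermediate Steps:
$g{\left(Y \right)} = 2 Y \left(-2 + Y\right)$ ($g{\left(Y \right)} = \left(-2 + Y\right) 2 Y = 2 Y \left(-2 + Y\right)$)
$P{\left(r,C \right)} = \frac{5}{2}$ ($P{\left(r,C \right)} = 2 \left(- \frac{5}{-2}\right) \left(-2 - \frac{5}{-2}\right) = 2 \left(\left(-5\right) \left(- \frac{1}{2}\right)\right) \left(-2 - - \frac{5}{2}\right) = 2 \cdot \frac{5}{2} \left(-2 + \frac{5}{2}\right) = 2 \cdot \frac{5}{2} \cdot \frac{1}{2} = \frac{5}{2}$)
$\frac{72}{-9} - 46 \frac{-3 - 15}{72 + P{\left(-7,-7 \right)}} = \frac{72}{-9} - 46 \frac{-3 - 15}{72 + \frac{5}{2}} = 72 \left(- \frac{1}{9}\right) - 46 \left(- \frac{18}{\frac{149}{2}}\right) = -8 - 46 \left(\left(-18\right) \frac{2}{149}\right) = -8 - - \frac{1656}{149} = -8 + \frac{1656}{149} = \frac{464}{149}$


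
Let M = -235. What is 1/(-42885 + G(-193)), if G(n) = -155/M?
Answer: -47/2015564 ≈ -2.3319e-5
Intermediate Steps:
G(n) = 31/47 (G(n) = -155/(-235) = -155*(-1/235) = 31/47)
1/(-42885 + G(-193)) = 1/(-42885 + 31/47) = 1/(-2015564/47) = -47/2015564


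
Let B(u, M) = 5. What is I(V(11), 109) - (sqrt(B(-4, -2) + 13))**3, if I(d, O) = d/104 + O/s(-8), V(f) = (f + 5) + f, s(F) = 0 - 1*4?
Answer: -2807/104 - 54*sqrt(2) ≈ -103.36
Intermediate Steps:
s(F) = -4 (s(F) = 0 - 4 = -4)
V(f) = 5 + 2*f (V(f) = (5 + f) + f = 5 + 2*f)
I(d, O) = -O/4 + d/104 (I(d, O) = d/104 + O/(-4) = d*(1/104) + O*(-1/4) = d/104 - O/4 = -O/4 + d/104)
I(V(11), 109) - (sqrt(B(-4, -2) + 13))**3 = (-1/4*109 + (5 + 2*11)/104) - (sqrt(5 + 13))**3 = (-109/4 + (5 + 22)/104) - (sqrt(18))**3 = (-109/4 + (1/104)*27) - (3*sqrt(2))**3 = (-109/4 + 27/104) - 54*sqrt(2) = -2807/104 - 54*sqrt(2)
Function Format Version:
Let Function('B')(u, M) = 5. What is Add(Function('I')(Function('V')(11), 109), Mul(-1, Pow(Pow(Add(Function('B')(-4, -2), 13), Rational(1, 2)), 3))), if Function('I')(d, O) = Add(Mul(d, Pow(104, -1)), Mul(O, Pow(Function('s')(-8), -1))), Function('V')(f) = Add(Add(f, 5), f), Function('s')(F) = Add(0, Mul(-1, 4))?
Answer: Add(Rational(-2807, 104), Mul(-54, Pow(2, Rational(1, 2)))) ≈ -103.36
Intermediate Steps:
Function('s')(F) = -4 (Function('s')(F) = Add(0, -4) = -4)
Function('V')(f) = Add(5, Mul(2, f)) (Function('V')(f) = Add(Add(5, f), f) = Add(5, Mul(2, f)))
Function('I')(d, O) = Add(Mul(Rational(-1, 4), O), Mul(Rational(1, 104), d)) (Function('I')(d, O) = Add(Mul(d, Pow(104, -1)), Mul(O, Pow(-4, -1))) = Add(Mul(d, Rational(1, 104)), Mul(O, Rational(-1, 4))) = Add(Mul(Rational(1, 104), d), Mul(Rational(-1, 4), O)) = Add(Mul(Rational(-1, 4), O), Mul(Rational(1, 104), d)))
Add(Function('I')(Function('V')(11), 109), Mul(-1, Pow(Pow(Add(Function('B')(-4, -2), 13), Rational(1, 2)), 3))) = Add(Add(Mul(Rational(-1, 4), 109), Mul(Rational(1, 104), Add(5, Mul(2, 11)))), Mul(-1, Pow(Pow(Add(5, 13), Rational(1, 2)), 3))) = Add(Add(Rational(-109, 4), Mul(Rational(1, 104), Add(5, 22))), Mul(-1, Pow(Pow(18, Rational(1, 2)), 3))) = Add(Add(Rational(-109, 4), Mul(Rational(1, 104), 27)), Mul(-1, Pow(Mul(3, Pow(2, Rational(1, 2))), 3))) = Add(Add(Rational(-109, 4), Rational(27, 104)), Mul(-1, Mul(54, Pow(2, Rational(1, 2))))) = Add(Rational(-2807, 104), Mul(-54, Pow(2, Rational(1, 2))))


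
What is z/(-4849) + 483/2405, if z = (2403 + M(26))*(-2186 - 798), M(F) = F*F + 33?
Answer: 4606243/2405 ≈ 1915.3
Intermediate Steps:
M(F) = 33 + F² (M(F) = F² + 33 = 33 + F²)
z = -9286208 (z = (2403 + (33 + 26²))*(-2186 - 798) = (2403 + (33 + 676))*(-2984) = (2403 + 709)*(-2984) = 3112*(-2984) = -9286208)
z/(-4849) + 483/2405 = -9286208/(-4849) + 483/2405 = -9286208*(-1/4849) + 483*(1/2405) = 24896/13 + 483/2405 = 4606243/2405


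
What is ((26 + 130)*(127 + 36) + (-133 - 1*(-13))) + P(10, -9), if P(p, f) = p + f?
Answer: 25309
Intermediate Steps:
P(p, f) = f + p
((26 + 130)*(127 + 36) + (-133 - 1*(-13))) + P(10, -9) = ((26 + 130)*(127 + 36) + (-133 - 1*(-13))) + (-9 + 10) = (156*163 + (-133 + 13)) + 1 = (25428 - 120) + 1 = 25308 + 1 = 25309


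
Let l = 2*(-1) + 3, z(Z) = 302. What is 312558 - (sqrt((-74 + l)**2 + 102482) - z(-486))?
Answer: 312860 - 99*sqrt(11) ≈ 3.1253e+5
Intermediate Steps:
l = 1 (l = -2 + 3 = 1)
312558 - (sqrt((-74 + l)**2 + 102482) - z(-486)) = 312558 - (sqrt((-74 + 1)**2 + 102482) - 1*302) = 312558 - (sqrt((-73)**2 + 102482) - 302) = 312558 - (sqrt(5329 + 102482) - 302) = 312558 - (sqrt(107811) - 302) = 312558 - (99*sqrt(11) - 302) = 312558 - (-302 + 99*sqrt(11)) = 312558 + (302 - 99*sqrt(11)) = 312860 - 99*sqrt(11)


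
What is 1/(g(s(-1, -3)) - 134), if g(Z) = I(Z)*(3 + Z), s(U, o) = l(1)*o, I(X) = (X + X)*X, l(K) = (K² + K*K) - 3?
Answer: -1/26 ≈ -0.038462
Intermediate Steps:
l(K) = -3 + 2*K² (l(K) = (K² + K²) - 3 = 2*K² - 3 = -3 + 2*K²)
I(X) = 2*X² (I(X) = (2*X)*X = 2*X²)
s(U, o) = -o (s(U, o) = (-3 + 2*1²)*o = (-3 + 2*1)*o = (-3 + 2)*o = -o)
g(Z) = 2*Z²*(3 + Z) (g(Z) = (2*Z²)*(3 + Z) = 2*Z²*(3 + Z))
1/(g(s(-1, -3)) - 134) = 1/(2*(-1*(-3))²*(3 - 1*(-3)) - 134) = 1/(2*3²*(3 + 3) - 134) = 1/(2*9*6 - 134) = 1/(108 - 134) = 1/(-26) = -1/26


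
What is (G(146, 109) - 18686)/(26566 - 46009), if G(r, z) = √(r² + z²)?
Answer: 18686/19443 - √33197/19443 ≈ 0.95169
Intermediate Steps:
(G(146, 109) - 18686)/(26566 - 46009) = (√(146² + 109²) - 18686)/(26566 - 46009) = (√(21316 + 11881) - 18686)/(-19443) = (√33197 - 18686)*(-1/19443) = (-18686 + √33197)*(-1/19443) = 18686/19443 - √33197/19443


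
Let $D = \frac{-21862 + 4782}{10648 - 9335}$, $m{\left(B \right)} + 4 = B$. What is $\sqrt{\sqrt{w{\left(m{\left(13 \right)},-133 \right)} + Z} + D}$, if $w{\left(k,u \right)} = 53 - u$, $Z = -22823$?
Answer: $\frac{\sqrt{-22426040 + 1723969 i \sqrt{22637}}}{1313} \approx 8.3069 + 9.0561 i$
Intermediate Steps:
$m{\left(B \right)} = -4 + B$
$D = - \frac{17080}{1313} \approx -13.008$
$\sqrt{\sqrt{w{\left(m{\left(13 \right)},-133 \right)} + Z} + D} = \sqrt{\sqrt{\left(53 - -133\right) - 22823} - \frac{17080}{1313}} = \sqrt{\sqrt{\left(53 + 133\right) - 22823} - \frac{17080}{1313}} = \sqrt{\sqrt{186 - 22823} - \frac{17080}{1313}} = \sqrt{\sqrt{-22637} - \frac{17080}{1313}} = \sqrt{i \sqrt{22637} - \frac{17080}{1313}} = \sqrt{- \frac{17080}{1313} + i \sqrt{22637}}$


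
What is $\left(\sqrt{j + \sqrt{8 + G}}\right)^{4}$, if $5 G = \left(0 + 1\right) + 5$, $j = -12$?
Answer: $\frac{\left(60 - \sqrt{230}\right)^{2}}{25} \approx 80.404$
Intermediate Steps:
$G = \frac{6}{5}$ ($G = \frac{\left(0 + 1\right) + 5}{5} = \frac{1 + 5}{5} = \frac{1}{5} \cdot 6 = \frac{6}{5} \approx 1.2$)
$\left(\sqrt{j + \sqrt{8 + G}}\right)^{4} = \left(\sqrt{-12 + \sqrt{8 + \frac{6}{5}}}\right)^{4} = \left(\sqrt{-12 + \sqrt{\frac{46}{5}}}\right)^{4} = \left(\sqrt{-12 + \frac{\sqrt{230}}{5}}\right)^{4} = \left(-12 + \frac{\sqrt{230}}{5}\right)^{2}$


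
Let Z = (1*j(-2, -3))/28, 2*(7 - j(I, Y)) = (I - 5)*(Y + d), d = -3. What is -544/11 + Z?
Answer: -1099/22 ≈ -49.955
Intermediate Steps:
j(I, Y) = 7 - (-5 + I)*(-3 + Y)/2 (j(I, Y) = 7 - (I - 5)*(Y - 3)/2 = 7 - (-5 + I)*(-3 + Y)/2)
Z = -1/2 (Z = (1*(-1/2 + (3/2)*(-2) + (5/2)*(-3) - 1/2*(-2)*(-3)))/28 = (1*(-1/2 - 3 - 15/2 - 3))*(1/28) = (1*(-14))*(1/28) = -14*1/28 = -1/2 ≈ -0.50000)
-544/11 + Z = -544/11 - 1/2 = -1099/22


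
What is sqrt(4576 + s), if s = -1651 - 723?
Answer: sqrt(2202) ≈ 46.925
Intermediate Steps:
s = -2374
sqrt(4576 + s) = sqrt(4576 - 2374) = sqrt(2202)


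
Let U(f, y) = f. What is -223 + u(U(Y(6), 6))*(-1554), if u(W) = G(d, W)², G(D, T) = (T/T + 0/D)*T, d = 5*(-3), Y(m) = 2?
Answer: -6439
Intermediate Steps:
d = -15
G(D, T) = T (G(D, T) = (1 + 0)*T = 1*T = T)
u(W) = W²
-223 + u(U(Y(6), 6))*(-1554) = -223 + 2²*(-1554) = -223 + 4*(-1554) = -223 - 6216 = -6439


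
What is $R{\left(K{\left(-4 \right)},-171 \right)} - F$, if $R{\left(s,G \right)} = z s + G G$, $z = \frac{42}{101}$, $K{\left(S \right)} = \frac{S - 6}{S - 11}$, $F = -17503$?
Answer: $\frac{4721172}{101} \approx 46744.0$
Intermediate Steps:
$K{\left(S \right)} = \frac{-6 + S}{-11 + S}$
$z = \frac{42}{101}$ ($z = 42 \cdot \frac{1}{101} = \frac{42}{101} \approx 0.41584$)
$R{\left(s,G \right)} = G^{2} + \frac{42 s}{101}$ ($R{\left(s,G \right)} = \frac{42 s}{101} + G G = \frac{42 s}{101} + G^{2} = G^{2} + \frac{42 s}{101}$)
$R{\left(K{\left(-4 \right)},-171 \right)} - F = \left(\left(-171\right)^{2} + \frac{42 \frac{-6 - 4}{-11 - 4}}{101}\right) - -17503 = \left(29241 + \frac{42 \frac{1}{-15} \left(-10\right)}{101}\right) + 17503 = \left(29241 + \frac{42 \left(\left(- \frac{1}{15}\right) \left(-10\right)\right)}{101}\right) + 17503 = \left(29241 + \frac{42}{101} \cdot \frac{2}{3}\right) + 17503 = \left(29241 + \frac{28}{101}\right) + 17503 = \frac{2953369}{101} + 17503 = \frac{4721172}{101}$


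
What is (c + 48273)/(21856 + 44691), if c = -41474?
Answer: 523/5119 ≈ 0.10217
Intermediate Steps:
(c + 48273)/(21856 + 44691) = (-41474 + 48273)/(21856 + 44691) = 6799/66547 = 6799*(1/66547) = 523/5119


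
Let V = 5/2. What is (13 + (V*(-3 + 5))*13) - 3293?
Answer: -3215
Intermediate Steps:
V = 5/2 (V = 5*(½) = 5/2 ≈ 2.5000)
(13 + (V*(-3 + 5))*13) - 3293 = (13 + (5*(-3 + 5)/2)*13) - 3293 = (13 + ((5/2)*2)*13) - 3293 = (13 + 5*13) - 3293 = (13 + 65) - 3293 = 78 - 3293 = -3215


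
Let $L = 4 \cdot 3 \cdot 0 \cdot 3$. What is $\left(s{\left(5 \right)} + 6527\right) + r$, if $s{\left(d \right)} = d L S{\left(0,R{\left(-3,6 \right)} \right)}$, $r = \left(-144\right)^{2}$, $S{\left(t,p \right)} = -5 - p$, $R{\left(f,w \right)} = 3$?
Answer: $27263$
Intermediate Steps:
$L = 0$ ($L = 12 \cdot 0 \cdot 3 = 0 \cdot 3 = 0$)
$r = 20736$
$s{\left(d \right)} = 0$ ($s{\left(d \right)} = d 0 \left(-5 - 3\right) = 0 \left(-5 - 3\right) = 0 \left(-8\right) = 0$)
$\left(s{\left(5 \right)} + 6527\right) + r = \left(0 + 6527\right) + 20736 = 6527 + 20736 = 27263$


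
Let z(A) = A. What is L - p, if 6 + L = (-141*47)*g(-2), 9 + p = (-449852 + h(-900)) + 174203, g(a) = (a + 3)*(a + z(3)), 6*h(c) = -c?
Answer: 268875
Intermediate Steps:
h(c) = -c/6 (h(c) = (-c)/6 = -c/6)
g(a) = (3 + a)**2 (g(a) = (a + 3)*(a + 3) = (3 + a)*(3 + a) = (3 + a)**2)
p = -275508 (p = -9 + ((-449852 - 1/6*(-900)) + 174203) = -9 + ((-449852 + 150) + 174203) = -9 + (-449702 + 174203) = -9 - 275499 = -275508)
L = -6633 (L = -6 + (-141*47)*(9 + (-2)**2 + 6*(-2)) = -6 - 6627*(9 + 4 - 12) = -6 - 6627*1 = -6 - 6627 = -6633)
L - p = -6633 - 1*(-275508) = -6633 + 275508 = 268875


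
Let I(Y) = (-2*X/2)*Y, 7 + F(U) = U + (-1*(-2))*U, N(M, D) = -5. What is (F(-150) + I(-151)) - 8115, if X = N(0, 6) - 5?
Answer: -10082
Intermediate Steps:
X = -10 (X = -5 - 5 = -10)
F(U) = -7 + 3*U (F(U) = -7 + (U + (-1*(-2))*U) = -7 + (U + 2*U) = -7 + 3*U)
I(Y) = 10*Y (I(Y) = (-(-20)/2)*Y = (-2*(-5))*Y = 10*Y)
(F(-150) + I(-151)) - 8115 = ((-7 + 3*(-150)) + 10*(-151)) - 8115 = ((-7 - 450) - 1510) - 8115 = (-457 - 1510) - 8115 = -1967 - 8115 = -10082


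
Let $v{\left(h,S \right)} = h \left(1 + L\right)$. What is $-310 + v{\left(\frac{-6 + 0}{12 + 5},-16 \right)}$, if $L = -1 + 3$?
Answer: $- \frac{5288}{17} \approx -311.06$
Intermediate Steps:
$L = 2$
$v{\left(h,S \right)} = 3 h$ ($v{\left(h,S \right)} = h \left(1 + 2\right) = h 3 = 3 h$)
$-310 + v{\left(\frac{-6 + 0}{12 + 5},-16 \right)} = -310 + 3 \frac{-6 + 0}{12 + 5} = -310 + 3 \left(- \frac{6}{17}\right) = -310 - \frac{18}{17} = - \frac{5288}{17}$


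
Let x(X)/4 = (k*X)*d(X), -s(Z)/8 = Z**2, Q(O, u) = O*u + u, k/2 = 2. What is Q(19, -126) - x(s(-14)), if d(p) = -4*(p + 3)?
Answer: 157048360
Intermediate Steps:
k = 4 (k = 2*2 = 4)
Q(O, u) = u + O*u
d(p) = -12 - 4*p (d(p) = -4*(3 + p) = -12 - 4*p)
s(Z) = -8*Z**2
x(X) = 16*X*(-12 - 4*X) (x(X) = 4*((4*X)*(-12 - 4*X)) = 4*(4*X*(-12 - 4*X)) = 16*X*(-12 - 4*X))
Q(19, -126) - x(s(-14)) = -126*(1 + 19) - (-64)*(-8*(-14)**2)*(3 - 8*(-14)**2) = -126*20 - (-64)*(-8*196)*(3 - 8*196) = -2520 - (-64)*(-1568)*(3 - 1568) = -2520 - (-64)*(-1568)*(-1565) = -2520 - 1*(-157050880) = -2520 + 157050880 = 157048360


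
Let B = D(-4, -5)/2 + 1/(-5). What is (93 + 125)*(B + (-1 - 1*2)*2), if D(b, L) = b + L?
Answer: -11663/5 ≈ -2332.6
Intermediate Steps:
D(b, L) = L + b
B = -47/10 (B = (-5 - 4)/2 + 1/(-5) = -9*½ + 1*(-⅕) = -9/2 - ⅕ = -47/10 ≈ -4.7000)
(93 + 125)*(B + (-1 - 1*2)*2) = (93 + 125)*(-47/10 + (-1 - 1*2)*2) = 218*(-47/10 + (-1 - 2)*2) = 218*(-47/10 - 3*2) = 218*(-47/10 - 6) = 218*(-107/10) = -11663/5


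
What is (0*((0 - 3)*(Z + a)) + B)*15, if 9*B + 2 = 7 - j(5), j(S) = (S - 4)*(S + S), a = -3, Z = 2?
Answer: -25/3 ≈ -8.3333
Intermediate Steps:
j(S) = 2*S*(-4 + S) (j(S) = (-4 + S)*(2*S) = 2*S*(-4 + S))
B = -5/9 (B = -2/9 + (7 - 2*5*(-4 + 5))/9 = -2/9 + (7 - 2*5)/9 = -2/9 + (7 - 1*10)/9 = -2/9 + (7 - 10)/9 = -2/9 + (1/9)*(-3) = -2/9 - 1/3 = -5/9 ≈ -0.55556)
(0*((0 - 3)*(Z + a)) + B)*15 = (0*((0 - 3)*(2 - 3)) - 5/9)*15 = (0*(-3*(-1)) - 5/9)*15 = (0*3 - 5/9)*15 = (0 - 5/9)*15 = -5/9*15 = -25/3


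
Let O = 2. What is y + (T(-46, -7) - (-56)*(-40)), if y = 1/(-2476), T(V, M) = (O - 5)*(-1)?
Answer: -5538813/2476 ≈ -2237.0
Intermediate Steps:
T(V, M) = 3 (T(V, M) = (2 - 5)*(-1) = -3*(-1) = 3)
y = -1/2476 ≈ -0.00040388
y + (T(-46, -7) - (-56)*(-40)) = -1/2476 + (3 - (-56)*(-40)) = -1/2476 + (3 - 1*2240) = -1/2476 + (3 - 2240) = -1/2476 - 2237 = -5538813/2476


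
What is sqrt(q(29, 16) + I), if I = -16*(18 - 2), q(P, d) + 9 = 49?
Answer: 6*I*sqrt(6) ≈ 14.697*I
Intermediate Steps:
q(P, d) = 40 (q(P, d) = -9 + 49 = 40)
I = -256 (I = -16*16 = -256)
sqrt(q(29, 16) + I) = sqrt(40 - 256) = sqrt(-216) = 6*I*sqrt(6)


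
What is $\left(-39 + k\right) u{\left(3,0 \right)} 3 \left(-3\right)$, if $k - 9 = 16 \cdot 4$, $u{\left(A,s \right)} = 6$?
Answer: $-1836$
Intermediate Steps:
$k = 73$ ($k = 9 + 16 \cdot 4 = 9 + 64 = 73$)
$\left(-39 + k\right) u{\left(3,0 \right)} 3 \left(-3\right) = \left(-39 + 73\right) 6 \cdot 3 \left(-3\right) = 34 \cdot 18 \left(-3\right) = 34 \left(-54\right) = -1836$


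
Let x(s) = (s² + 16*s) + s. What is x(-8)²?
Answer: 5184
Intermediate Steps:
x(s) = s² + 17*s
x(-8)² = (-8*(17 - 8))² = (-8*9)² = (-72)² = 5184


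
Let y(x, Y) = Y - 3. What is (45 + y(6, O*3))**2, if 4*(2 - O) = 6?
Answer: 7569/4 ≈ 1892.3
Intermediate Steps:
O = 1/2 (O = 2 - 1/4*6 = 2 - 3/2 = 1/2 ≈ 0.50000)
y(x, Y) = -3 + Y
(45 + y(6, O*3))**2 = (45 + (-3 + (1/2)*3))**2 = (45 + (-3 + 3/2))**2 = (45 - 3/2)**2 = (87/2)**2 = 7569/4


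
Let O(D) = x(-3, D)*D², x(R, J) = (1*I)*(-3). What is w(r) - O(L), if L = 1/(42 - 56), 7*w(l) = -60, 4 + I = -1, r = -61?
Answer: -1695/196 ≈ -8.6480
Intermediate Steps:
I = -5 (I = -4 - 1 = -5)
w(l) = -60/7 (w(l) = (⅐)*(-60) = -60/7)
L = -1/14 (L = 1/(-14) = -1/14 ≈ -0.071429)
x(R, J) = 15 (x(R, J) = (1*(-5))*(-3) = -5*(-3) = 15)
O(D) = 15*D²
w(r) - O(L) = -60/7 - 15*(-1/14)² = -60/7 - 15/196 = -1695/196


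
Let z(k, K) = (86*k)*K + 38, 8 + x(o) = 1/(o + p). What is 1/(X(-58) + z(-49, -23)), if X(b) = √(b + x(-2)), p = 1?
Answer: 96960/9401241667 - I*√67/9401241667 ≈ 1.0314e-5 - 8.7067e-10*I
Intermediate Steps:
x(o) = -8 + 1/(1 + o) (x(o) = -8 + 1/(o + 1) = -8 + 1/(1 + o))
z(k, K) = 38 + 86*K*k (z(k, K) = 86*K*k + 38 = 38 + 86*K*k)
X(b) = √(-9 + b) (X(b) = √(b + (-7 - 8*(-2))/(1 - 2)) = √(b + (-7 + 16)/(-1)) = √(b - 1*9) = √(b - 9) = √(-9 + b))
1/(X(-58) + z(-49, -23)) = 1/(√(-9 - 58) + (38 + 86*(-23)*(-49))) = 1/(√(-67) + (38 + 96922)) = 1/(I*√67 + 96960) = 1/(96960 + I*√67)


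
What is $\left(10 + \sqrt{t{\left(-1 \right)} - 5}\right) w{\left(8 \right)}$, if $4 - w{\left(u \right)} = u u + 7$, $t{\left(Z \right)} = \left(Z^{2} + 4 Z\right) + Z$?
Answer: $-670 - 201 i \approx -670.0 - 201.0 i$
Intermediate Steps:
$t{\left(Z \right)} = Z^{2} + 5 Z$
$w{\left(u \right)} = -3 - u^{2}$ ($w{\left(u \right)} = 4 - \left(u u + 7\right) = 4 - \left(u^{2} + 7\right) = 4 - \left(7 + u^{2}\right) = -3 - u^{2}$)
$\left(10 + \sqrt{t{\left(-1 \right)} - 5}\right) w{\left(8 \right)} = \left(10 + \sqrt{- (5 - 1) - 5}\right) \left(-3 - 8^{2}\right) = \left(10 + \sqrt{\left(-1\right) 4 - 5}\right) \left(-3 - 64\right) = \left(10 + \sqrt{-4 - 5}\right) \left(-3 - 64\right) = \left(10 + \sqrt{-9}\right) \left(-67\right) = \left(10 + 3 i\right) \left(-67\right) = -670 - 201 i$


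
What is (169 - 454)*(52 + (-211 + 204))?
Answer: -12825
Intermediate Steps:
(169 - 454)*(52 + (-211 + 204)) = -285*(52 - 7) = -285*45 = -12825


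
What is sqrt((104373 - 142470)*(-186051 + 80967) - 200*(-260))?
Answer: 2*sqrt(1000859287) ≈ 63273.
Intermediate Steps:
sqrt((104373 - 142470)*(-186051 + 80967) - 200*(-260)) = sqrt(-38097*(-105084) + 52000) = sqrt(4003385148 + 52000) = sqrt(4003437148) = 2*sqrt(1000859287)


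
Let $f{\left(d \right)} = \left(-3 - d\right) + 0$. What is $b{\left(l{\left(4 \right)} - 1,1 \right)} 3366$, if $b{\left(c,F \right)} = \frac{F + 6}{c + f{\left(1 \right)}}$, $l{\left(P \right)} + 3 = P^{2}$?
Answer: $\frac{11781}{4} \approx 2945.3$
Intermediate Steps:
$f{\left(d \right)} = -3 - d$
$l{\left(P \right)} = -3 + P^{2}$
$b{\left(c,F \right)} = \frac{6 + F}{-4 + c}$ ($b{\left(c,F \right)} = \frac{F + 6}{c - 4} = \frac{6 + F}{c - 4} = \frac{6 + F}{-4 + c}$)
$b{\left(l{\left(4 \right)} - 1,1 \right)} 3366 = \frac{6 + 1}{-4 - \left(4 - 16\right)} 3366 = \frac{1}{-4 + \left(\left(-3 + 16\right) - 1\right)} 7 \cdot 3366 = \frac{1}{-4 + \left(13 - 1\right)} 7 \cdot 3366 = \frac{1}{-4 + 12} \cdot 7 \cdot 3366 = \frac{1}{8} \cdot 7 \cdot 3366 = \frac{7}{8} \cdot 3366 = \frac{11781}{4}$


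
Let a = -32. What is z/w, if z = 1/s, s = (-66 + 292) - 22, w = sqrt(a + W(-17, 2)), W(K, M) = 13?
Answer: -I*sqrt(19)/3876 ≈ -0.0011246*I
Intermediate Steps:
w = I*sqrt(19) (w = sqrt(-32 + 13) = sqrt(-19) = I*sqrt(19) ≈ 4.3589*I)
s = 204 (s = 226 - 22 = 204)
z = 1/204 ≈ 0.0049020
z/w = 1/(204*((I*sqrt(19)))) = (-I*sqrt(19)/19)/204 = -I*sqrt(19)/3876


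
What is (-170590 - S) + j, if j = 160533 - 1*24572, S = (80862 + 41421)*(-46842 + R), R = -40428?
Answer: 10671602781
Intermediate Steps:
S = -10671637410 (S = (80862 + 41421)*(-46842 - 40428) = 122283*(-87270) = -10671637410)
j = 135961 (j = 160533 - 24572 = 135961)
(-170590 - S) + j = (-170590 - 1*(-10671637410)) + 135961 = (-170590 + 10671637410) + 135961 = 10671466820 + 135961 = 10671602781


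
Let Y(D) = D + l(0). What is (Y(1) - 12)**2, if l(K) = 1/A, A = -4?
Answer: 2025/16 ≈ 126.56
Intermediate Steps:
l(K) = -1/4 (l(K) = 1/(-4) = 1*(-1/4) = -1/4)
Y(D) = -1/4 + D (Y(D) = D - 1/4 = -1/4 + D)
(Y(1) - 12)**2 = ((-1/4 + 1) - 12)**2 = (3/4 - 12)**2 = (-45/4)**2 = 2025/16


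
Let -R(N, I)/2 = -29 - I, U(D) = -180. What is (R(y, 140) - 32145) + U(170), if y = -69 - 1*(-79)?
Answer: -31987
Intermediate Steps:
y = 10 (y = -69 + 79 = 10)
R(N, I) = 58 + 2*I (R(N, I) = -2*(-29 - I) = 58 + 2*I)
(R(y, 140) - 32145) + U(170) = ((58 + 2*140) - 32145) - 180 = ((58 + 280) - 32145) - 180 = (338 - 32145) - 180 = -31807 - 180 = -31987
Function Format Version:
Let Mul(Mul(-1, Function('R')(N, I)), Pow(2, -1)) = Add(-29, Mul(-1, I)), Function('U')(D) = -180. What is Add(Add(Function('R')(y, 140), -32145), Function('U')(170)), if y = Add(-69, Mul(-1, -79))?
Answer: -31987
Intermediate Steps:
y = 10 (y = Add(-69, 79) = 10)
Function('R')(N, I) = Add(58, Mul(2, I)) (Function('R')(N, I) = Mul(-2, Add(-29, Mul(-1, I))) = Add(58, Mul(2, I)))
Add(Add(Function('R')(y, 140), -32145), Function('U')(170)) = Add(Add(Add(58, Mul(2, 140)), -32145), -180) = Add(Add(Add(58, 280), -32145), -180) = Add(Add(338, -32145), -180) = Add(-31807, -180) = -31987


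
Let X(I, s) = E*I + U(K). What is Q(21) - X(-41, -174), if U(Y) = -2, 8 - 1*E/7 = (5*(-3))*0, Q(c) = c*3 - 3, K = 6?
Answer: 2358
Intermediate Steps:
Q(c) = -3 + 3*c (Q(c) = 3*c - 3 = -3 + 3*c)
E = 56 (E = 56 - 7*5*(-3)*0 = 56 - (-105)*0 = 56 - 7*0 = 56 + 0 = 56)
X(I, s) = -2 + 56*I (X(I, s) = 56*I - 2 = -2 + 56*I)
Q(21) - X(-41, -174) = (-3 + 3*21) - (-2 + 56*(-41)) = (-3 + 63) - (-2 - 2296) = 60 - 1*(-2298) = 60 + 2298 = 2358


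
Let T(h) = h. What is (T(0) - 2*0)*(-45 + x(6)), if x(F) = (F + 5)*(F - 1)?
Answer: 0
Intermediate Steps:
x(F) = (-1 + F)*(5 + F) (x(F) = (5 + F)*(-1 + F) = (-1 + F)*(5 + F))
(T(0) - 2*0)*(-45 + x(6)) = (0 - 2*0)*(-45 + (-5 + 6² + 4*6)) = (0 + 0)*(-45 + (-5 + 36 + 24)) = 0*(-45 + 55) = 0*10 = 0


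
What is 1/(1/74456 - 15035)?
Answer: -74456/1119445959 ≈ -6.6511e-5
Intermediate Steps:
1/(1/74456 - 15035) = 1/(-1119445959/74456) = -74456/1119445959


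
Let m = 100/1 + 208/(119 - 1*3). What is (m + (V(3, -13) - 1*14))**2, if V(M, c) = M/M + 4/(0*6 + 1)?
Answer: 7241481/841 ≈ 8610.6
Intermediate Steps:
V(M, c) = 5 (V(M, c) = 1 + 4/(0 + 1) = 1 + 4/1 = 1 + 4*1 = 1 + 4 = 5)
m = 2952/29 (m = 100*1 + 208/(119 - 3) = 100 + 208/116 = 100 + 208*(1/116) = 100 + 52/29 = 2952/29 ≈ 101.79)
(m + (V(3, -13) - 1*14))**2 = (2952/29 + (5 - 1*14))**2 = (2952/29 + (5 - 14))**2 = (2952/29 - 9)**2 = (2691/29)**2 = 7241481/841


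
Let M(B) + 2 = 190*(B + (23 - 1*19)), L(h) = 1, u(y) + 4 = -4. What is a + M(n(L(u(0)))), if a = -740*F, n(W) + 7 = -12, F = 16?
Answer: -14692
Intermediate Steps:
u(y) = -8 (u(y) = -4 - 4 = -8)
n(W) = -19 (n(W) = -7 - 12 = -19)
a = -11840 (a = -740*16 = -11840)
M(B) = 758 + 190*B (M(B) = -2 + 190*(B + (23 - 1*19)) = -2 + 190*(B + (23 - 19)) = -2 + 190*(B + 4) = -2 + 190*(4 + B) = -2 + (760 + 190*B) = 758 + 190*B)
a + M(n(L(u(0)))) = -11840 + (758 + 190*(-19)) = -11840 + (758 - 3610) = -11840 - 2852 = -14692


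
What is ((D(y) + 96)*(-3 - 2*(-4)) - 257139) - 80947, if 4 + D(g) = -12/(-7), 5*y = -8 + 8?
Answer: -2363322/7 ≈ -3.3762e+5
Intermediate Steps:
y = 0 (y = (-8 + 8)/5 = (1/5)*0 = 0)
D(g) = -16/7 (D(g) = -4 - 12/(-7) = -4 - 12*(-1/7) = -4 + 12/7 = -16/7)
((D(y) + 96)*(-3 - 2*(-4)) - 257139) - 80947 = ((-16/7 + 96)*(-3 - 2*(-4)) - 257139) - 80947 = (656*(-3 + 8)/7 - 257139) - 80947 = ((656/7)*5 - 257139) - 80947 = (3280/7 - 257139) - 80947 = -1796693/7 - 80947 = -2363322/7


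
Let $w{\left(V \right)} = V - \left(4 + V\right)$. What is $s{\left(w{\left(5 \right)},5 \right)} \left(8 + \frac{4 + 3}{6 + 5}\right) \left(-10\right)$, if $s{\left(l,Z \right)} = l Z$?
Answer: $\frac{19000}{11} \approx 1727.3$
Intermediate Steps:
$w{\left(V \right)} = -4$
$s{\left(l,Z \right)} = Z l$
$s{\left(w{\left(5 \right)},5 \right)} \left(8 + \frac{4 + 3}{6 + 5}\right) \left(-10\right) = 5 \left(-4\right) \left(8 + \frac{4 + 3}{6 + 5}\right) \left(-10\right) = - 20 \left(8 + \frac{7}{11}\right) \left(-10\right) = - 20 \cdot \frac{95}{11} \left(-10\right) = \left(-20\right) \left(- \frac{950}{11}\right) = \frac{19000}{11}$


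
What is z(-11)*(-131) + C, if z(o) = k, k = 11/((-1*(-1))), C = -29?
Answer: -1470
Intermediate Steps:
k = 11 (k = 11/1 = 11*1 = 11)
z(o) = 11
z(-11)*(-131) + C = 11*(-131) - 29 = -1441 - 29 = -1470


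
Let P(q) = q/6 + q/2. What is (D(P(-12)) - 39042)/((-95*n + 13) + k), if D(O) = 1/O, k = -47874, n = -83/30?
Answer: 937011/1142356 ≈ 0.82024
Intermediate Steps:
n = -83/30 (n = -83*1/30 = -83/30 ≈ -2.7667)
P(q) = 2*q/3 (P(q) = q*(⅙) + q*(½) = q/6 + q/2 = 2*q/3)
(D(P(-12)) - 39042)/((-95*n + 13) + k) = (1/((⅔)*(-12)) - 39042)/((-95*(-83/30) + 13) - 47874) = (1/(-8) - 39042)/((1577/6 + 13) - 47874) = (-⅛ - 39042)/(1655/6 - 47874) = -312337/(8*(-285589/6)) = -312337/8*(-6/285589) = 937011/1142356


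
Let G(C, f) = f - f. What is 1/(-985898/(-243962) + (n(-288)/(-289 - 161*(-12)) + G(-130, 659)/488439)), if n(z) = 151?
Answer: 200414783/828334338 ≈ 0.24195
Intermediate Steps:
G(C, f) = 0
1/(-985898/(-243962) + (n(-288)/(-289 - 161*(-12)) + G(-130, 659)/488439)) = 1/(-985898/(-243962) + (151/(-289 - 161*(-12)) + 0/488439)) = 1/(-985898*(-1/243962) + (151/(-289 + 1932) + 0*(1/488439))) = 1/(492949/121981 + (151/1643 + 0)) = 1/(492949/121981 + 151/1643) = 1/(828334338/200414783) = 200414783/828334338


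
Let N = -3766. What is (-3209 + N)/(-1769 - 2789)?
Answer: 6975/4558 ≈ 1.5303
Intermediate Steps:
(-3209 + N)/(-1769 - 2789) = (-3209 - 3766)/(-1769 - 2789) = -6975/(-4558) = -6975*(-1/4558) = 6975/4558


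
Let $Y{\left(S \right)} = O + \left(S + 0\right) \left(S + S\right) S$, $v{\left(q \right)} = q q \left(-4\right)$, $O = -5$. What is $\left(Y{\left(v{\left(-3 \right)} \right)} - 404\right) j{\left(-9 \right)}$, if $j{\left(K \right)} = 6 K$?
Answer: $5060934$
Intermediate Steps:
$v{\left(q \right)} = - 4 q^{2}$ ($v{\left(q \right)} = q \left(- 4 q\right) = - 4 q^{2}$)
$Y{\left(S \right)} = -5 + 2 S^{3}$ ($Y{\left(S \right)} = -5 + \left(S + 0\right) \left(S + S\right) S = -5 + S 2 S S = -5 + 2 S^{2} S = -5 + 2 S^{3}$)
$\left(Y{\left(v{\left(-3 \right)} \right)} - 404\right) j{\left(-9 \right)} = \left(\left(-5 + 2 \left(- 4 \left(-3\right)^{2}\right)^{3}\right) - 404\right) 6 \left(-9\right) = \left(\left(-5 + 2 \left(\left(-4\right) 9\right)^{3}\right) - 404\right) \left(-54\right) = \left(\left(-5 + 2 \left(-36\right)^{3}\right) - 404\right) \left(-54\right) = \left(\left(-5 + 2 \left(-46656\right)\right) - 404\right) \left(-54\right) = \left(\left(-5 - 93312\right) - 404\right) \left(-54\right) = \left(-93317 - 404\right) \left(-54\right) = \left(-93721\right) \left(-54\right) = 5060934$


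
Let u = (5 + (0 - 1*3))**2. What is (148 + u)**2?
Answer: 23104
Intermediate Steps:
u = 4 (u = (5 + (0 - 3))**2 = (5 - 3)**2 = 2**2 = 4)
(148 + u)**2 = (148 + 4)**2 = 152**2 = 23104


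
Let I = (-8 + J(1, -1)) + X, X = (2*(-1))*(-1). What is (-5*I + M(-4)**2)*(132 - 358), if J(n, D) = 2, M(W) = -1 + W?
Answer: -10170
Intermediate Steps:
X = 2 (X = -2*(-1) = 2)
I = -4 (I = (-8 + 2) + 2 = -6 + 2 = -4)
(-5*I + M(-4)**2)*(132 - 358) = (-5*(-4) + (-1 - 4)**2)*(132 - 358) = (20 + (-5)**2)*(-226) = (20 + 25)*(-226) = 45*(-226) = -10170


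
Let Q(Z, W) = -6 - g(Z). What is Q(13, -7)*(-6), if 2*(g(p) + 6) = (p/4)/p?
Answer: ¾ ≈ 0.75000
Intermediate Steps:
g(p) = -47/8 (g(p) = -6 + ((p/4)/p)/2 = -6 + (½)*(¼) = -6 + ⅛ = -47/8)
Q(Z, W) = -⅛ (Q(Z, W) = -6 - 1*(-47/8) = -6 + 47/8 = -⅛)
Q(13, -7)*(-6) = -⅛*(-6) = ¾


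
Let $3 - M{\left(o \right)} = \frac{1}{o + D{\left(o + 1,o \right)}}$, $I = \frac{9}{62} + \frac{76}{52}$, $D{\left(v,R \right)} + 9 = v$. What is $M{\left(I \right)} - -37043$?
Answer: $\frac{71462137}{1929} \approx 37046.0$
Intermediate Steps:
$D{\left(v,R \right)} = -9 + v$
$I = \frac{1295}{806}$ ($I = 9 \cdot \frac{1}{62} + 76 \cdot \frac{1}{52} = \frac{9}{62} + \frac{19}{13} = \frac{1295}{806} \approx 1.6067$)
$M{\left(o \right)} = 3 - \frac{1}{-8 + 2 o}$ ($M{\left(o \right)} = 3 - \frac{1}{o + \left(-9 + \left(o + 1\right)\right)} = 3 - \frac{1}{o + \left(-9 + \left(1 + o\right)\right)} = 3 - \frac{1}{o + \left(-8 + o\right)} = 3 - \frac{1}{-8 + 2 o}$)
$M{\left(I \right)} - -37043 = \frac{-25 + 6 \cdot \frac{1295}{806}}{2 \left(-4 + \frac{1295}{806}\right)} - -37043 = \frac{-25 + \frac{3885}{403}}{2 \left(- \frac{1929}{806}\right)} + 37043 = \frac{1}{2} \left(- \frac{806}{1929}\right) \left(- \frac{6190}{403}\right) + 37043 = \frac{6190}{1929} + 37043 = \frac{71462137}{1929}$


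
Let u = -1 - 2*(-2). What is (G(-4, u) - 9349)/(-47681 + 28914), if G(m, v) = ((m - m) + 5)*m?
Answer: 9369/18767 ≈ 0.49923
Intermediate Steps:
u = 3 (u = -1 + 4 = 3)
G(m, v) = 5*m (G(m, v) = (0 + 5)*m = 5*m)
(G(-4, u) - 9349)/(-47681 + 28914) = (5*(-4) - 9349)/(-47681 + 28914) = (-20 - 9349)/(-18767) = -9369*(-1/18767) = 9369/18767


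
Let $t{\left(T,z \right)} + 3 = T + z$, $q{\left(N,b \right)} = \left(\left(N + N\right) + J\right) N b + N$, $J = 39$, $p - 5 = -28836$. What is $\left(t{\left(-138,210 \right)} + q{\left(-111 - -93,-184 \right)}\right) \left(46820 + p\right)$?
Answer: $179656143$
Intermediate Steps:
$p = -28831$ ($p = 5 - 28836 = -28831$)
$q{\left(N,b \right)} = N + N b \left(39 + 2 N\right)$ ($q{\left(N,b \right)} = \left(\left(N + N\right) + 39\right) N b + N = \left(2 N + 39\right) N b + N = \left(39 + 2 N\right) N b + N = N \left(39 + 2 N\right) b + N = N b \left(39 + 2 N\right) + N = N + N b \left(39 + 2 N\right)$)
$t{\left(T,z \right)} = -3 + T + z$ ($t{\left(T,z \right)} = -3 + \left(T + z\right) = -3 + T + z$)
$\left(t{\left(-138,210 \right)} + q{\left(-111 - -93,-184 \right)}\right) \left(46820 + p\right) = \left(\left(-3 - 138 + 210\right) + \left(-111 - -93\right) \left(1 + 39 \left(-184\right) + 2 \left(-111 - -93\right) \left(-184\right)\right)\right) \left(46820 - 28831\right) = \left(69 + \left(-111 + 93\right) \left(1 - 7176 + 2 \left(-111 + 93\right) \left(-184\right)\right)\right) 17989 = \left(69 - 18 \left(1 - 7176 + 2 \left(-18\right) \left(-184\right)\right)\right) 17989 = \left(69 - 18 \left(1 - 7176 + 6624\right)\right) 17989 = \left(69 - -9918\right) 17989 = \left(69 + 9918\right) 17989 = 9987 \cdot 17989 = 179656143$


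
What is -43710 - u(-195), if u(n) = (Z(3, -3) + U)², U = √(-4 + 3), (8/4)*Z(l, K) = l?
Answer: -174845/4 - 3*I ≈ -43711.0 - 3.0*I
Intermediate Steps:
Z(l, K) = l/2
U = I (U = √(-1) = I ≈ 1.0*I)
u(n) = (3/2 + I)² (u(n) = ((½)*3 + I)² = (3/2 + I)²)
-43710 - u(-195) = -43710 - (5/4 + 3*I) = -43710 + (-5/4 - 3*I) = -174845/4 - 3*I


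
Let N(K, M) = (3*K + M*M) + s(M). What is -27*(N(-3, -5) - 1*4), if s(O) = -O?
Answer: -459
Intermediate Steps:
N(K, M) = M² - M + 3*K (N(K, M) = (3*K + M*M) - M = (3*K + M²) - M = (M² + 3*K) - M = M² - M + 3*K)
-27*(N(-3, -5) - 1*4) = -27*(((-5)² - 1*(-5) + 3*(-3)) - 1*4) = -27*((25 + 5 - 9) - 4) = -27*(21 - 4) = -27*17 = -459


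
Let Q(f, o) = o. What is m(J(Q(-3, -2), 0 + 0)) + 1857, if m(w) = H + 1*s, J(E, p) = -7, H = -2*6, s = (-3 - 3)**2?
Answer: 1881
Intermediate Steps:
s = 36 (s = (-6)**2 = 36)
H = -12
m(w) = 24 (m(w) = -12 + 1*36 = -12 + 36 = 24)
m(J(Q(-3, -2), 0 + 0)) + 1857 = 24 + 1857 = 1881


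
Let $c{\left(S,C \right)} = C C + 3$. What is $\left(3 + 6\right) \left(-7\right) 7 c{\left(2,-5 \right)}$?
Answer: $-12348$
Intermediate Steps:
$c{\left(S,C \right)} = 3 + C^{2}$ ($c{\left(S,C \right)} = C^{2} + 3 = 3 + C^{2}$)
$\left(3 + 6\right) \left(-7\right) 7 c{\left(2,-5 \right)} = \left(3 + 6\right) \left(-7\right) 7 \left(3 + \left(-5\right)^{2}\right) = 9 \left(-7\right) 7 \left(3 + 25\right) = - 63 \cdot 7 \cdot 28 = \left(-63\right) 196 = -12348$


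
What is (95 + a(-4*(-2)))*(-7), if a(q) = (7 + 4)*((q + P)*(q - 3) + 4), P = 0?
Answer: -4053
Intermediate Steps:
a(q) = 44 + 11*q*(-3 + q) (a(q) = (7 + 4)*((q + 0)*(q - 3) + 4) = 11*(q*(-3 + q) + 4) = 11*(4 + q*(-3 + q)) = 44 + 11*q*(-3 + q))
(95 + a(-4*(-2)))*(-7) = (95 + (44 - (-132)*(-2) + 11*(-4*(-2))**2))*(-7) = (95 + (44 - 33*8 + 11*8**2))*(-7) = (95 + (44 - 264 + 11*64))*(-7) = (95 + (44 - 264 + 704))*(-7) = (95 + 484)*(-7) = 579*(-7) = -4053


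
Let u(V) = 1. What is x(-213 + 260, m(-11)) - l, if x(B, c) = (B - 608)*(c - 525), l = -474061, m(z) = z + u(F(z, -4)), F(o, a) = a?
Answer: 774196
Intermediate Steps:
m(z) = 1 + z (m(z) = z + 1 = 1 + z)
x(B, c) = (-608 + B)*(-525 + c)
x(-213 + 260, m(-11)) - l = (319200 - 608*(1 - 11) - 525*(-213 + 260) + (-213 + 260)*(1 - 11)) - 1*(-474061) = (319200 - 608*(-10) - 525*47 + 47*(-10)) + 474061 = (319200 + 6080 - 24675 - 470) + 474061 = 300135 + 474061 = 774196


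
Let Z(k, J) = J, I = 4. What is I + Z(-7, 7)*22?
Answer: 158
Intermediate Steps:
I + Z(-7, 7)*22 = 4 + 7*22 = 4 + 154 = 158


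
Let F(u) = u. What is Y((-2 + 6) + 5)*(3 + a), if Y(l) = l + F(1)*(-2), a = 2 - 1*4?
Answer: 7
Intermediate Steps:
a = -2 (a = 2 - 4 = -2)
Y(l) = -2 + l (Y(l) = l + 1*(-2) = l - 2 = -2 + l)
Y((-2 + 6) + 5)*(3 + a) = (-2 + ((-2 + 6) + 5))*(3 - 2) = (-2 + (4 + 5))*1 = (-2 + 9)*1 = 7*1 = 7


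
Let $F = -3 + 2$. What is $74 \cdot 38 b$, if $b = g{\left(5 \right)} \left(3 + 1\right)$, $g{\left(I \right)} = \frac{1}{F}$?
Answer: $-11248$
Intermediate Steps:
$F = -1$
$g{\left(I \right)} = -1$ ($g{\left(I \right)} = \frac{1}{-1} = -1$)
$b = -4$ ($b = - (3 + 1) = \left(-1\right) 4 = -4$)
$74 \cdot 38 b = 74 \cdot 38 \left(-4\right) = 2812 \left(-4\right) = -11248$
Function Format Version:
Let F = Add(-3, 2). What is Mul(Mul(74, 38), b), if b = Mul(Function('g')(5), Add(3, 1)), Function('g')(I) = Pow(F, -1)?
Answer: -11248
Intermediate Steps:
F = -1
Function('g')(I) = -1 (Function('g')(I) = Pow(-1, -1) = -1)
b = -4 (b = Mul(-1, Add(3, 1)) = Mul(-1, 4) = -4)
Mul(Mul(74, 38), b) = Mul(Mul(74, 38), -4) = Mul(2812, -4) = -11248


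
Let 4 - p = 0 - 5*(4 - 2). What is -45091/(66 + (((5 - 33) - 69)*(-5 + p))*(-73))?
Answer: -45091/63795 ≈ -0.70681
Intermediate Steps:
p = 14 (p = 4 - (0 - 5*(4 - 2)) = 4 - (0 - 5*2) = 4 - (0 - 10) = 4 - 1*(-10) = 4 + 10 = 14)
-45091/(66 + (((5 - 33) - 69)*(-5 + p))*(-73)) = -45091/(66 + (((5 - 33) - 69)*(-5 + 14))*(-73)) = -45091/(66 + ((-28 - 69)*9)*(-73)) = -45091/(66 - 97*9*(-73)) = -45091/(66 - 873*(-73)) = -45091/(66 + 63729) = -45091/63795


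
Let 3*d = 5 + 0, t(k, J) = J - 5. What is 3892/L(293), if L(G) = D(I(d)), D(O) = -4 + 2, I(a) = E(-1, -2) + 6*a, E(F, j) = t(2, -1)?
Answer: -1946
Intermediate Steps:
t(k, J) = -5 + J
d = 5/3 (d = (5 + 0)/3 = (⅓)*5 = 5/3 ≈ 1.6667)
E(F, j) = -6 (E(F, j) = -5 - 1 = -6)
I(a) = -6 + 6*a
D(O) = -2
L(G) = -2
3892/L(293) = 3892/(-2) = 3892*(-½) = -1946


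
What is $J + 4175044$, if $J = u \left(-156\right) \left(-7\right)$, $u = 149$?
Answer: $4337752$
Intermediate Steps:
$J = 162708$ ($J = 149 \left(-156\right) \left(-7\right) = \left(-23244\right) \left(-7\right) = 162708$)
$J + 4175044 = 162708 + 4175044 = 4337752$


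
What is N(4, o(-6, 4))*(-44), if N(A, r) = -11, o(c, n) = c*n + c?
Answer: 484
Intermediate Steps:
o(c, n) = c + c*n
N(4, o(-6, 4))*(-44) = -11*(-44) = 484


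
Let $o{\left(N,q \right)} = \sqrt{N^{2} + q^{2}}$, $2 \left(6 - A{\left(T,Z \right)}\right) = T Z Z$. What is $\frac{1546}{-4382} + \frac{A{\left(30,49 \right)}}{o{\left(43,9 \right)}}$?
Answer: $- \frac{773}{2191} - \frac{36009 \sqrt{1930}}{1930} \approx -820.01$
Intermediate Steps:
$A{\left(T,Z \right)} = 6 - \frac{T Z^{2}}{2}$ ($A{\left(T,Z \right)} = 6 - \frac{T Z Z}{2} = 6 - \frac{T Z^{2}}{2}$)
$\frac{1546}{-4382} + \frac{A{\left(30,49 \right)}}{o{\left(43,9 \right)}} = \frac{1546}{-4382} + \frac{6 - 15 \cdot 49^{2}}{\sqrt{43^{2} + 9^{2}}} = 1546 \left(- \frac{1}{4382}\right) + \frac{6 - 15 \cdot 2401}{\sqrt{1849 + 81}} = - \frac{773}{2191} + \frac{6 - 36015}{\sqrt{1930}} = - \frac{773}{2191} - 36009 \frac{\sqrt{1930}}{1930} = - \frac{773}{2191} - \frac{36009 \sqrt{1930}}{1930}$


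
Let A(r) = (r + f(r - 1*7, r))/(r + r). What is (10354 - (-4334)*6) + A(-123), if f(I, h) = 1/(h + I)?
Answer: 1131440162/31119 ≈ 36359.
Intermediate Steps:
f(I, h) = 1/(I + h)
A(r) = (r + 1/(-7 + 2*r))/(2*r) (A(r) = (r + 1/((r - 1*7) + r))/(r + r) = (r + 1/((r - 7) + r))/((2*r)) = (r + 1/((-7 + r) + r))*(1/(2*r)) = (r + 1/(-7 + 2*r))*(1/(2*r)) = (r + 1/(-7 + 2*r))/(2*r))
(10354 - (-4334)*6) + A(-123) = (10354 - (-4334)*6) + (½)*(1 - 123*(-7 + 2*(-123)))/(-123*(-7 + 2*(-123))) = (10354 - 1*(-26004)) + (½)*(-1/123)*(1 - 123*(-7 - 246))/(-7 - 246) = (10354 + 26004) + (½)*(-1/123)*(1 - 123*(-253))/(-253) = 36358 + (½)*(-1/123)*(-1/253)*(1 + 31119) = 36358 + (½)*(-1/123)*(-1/253)*31120 = 36358 + 15560/31119 = 1131440162/31119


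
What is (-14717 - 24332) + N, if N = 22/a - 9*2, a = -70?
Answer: -1367356/35 ≈ -39067.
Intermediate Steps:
N = -641/35 (N = 22/(-70) - 9*2 = 22*(-1/70) - 18 = -11/35 - 18 = -641/35 ≈ -18.314)
(-14717 - 24332) + N = (-14717 - 24332) - 641/35 = -39049 - 641/35 = -1367356/35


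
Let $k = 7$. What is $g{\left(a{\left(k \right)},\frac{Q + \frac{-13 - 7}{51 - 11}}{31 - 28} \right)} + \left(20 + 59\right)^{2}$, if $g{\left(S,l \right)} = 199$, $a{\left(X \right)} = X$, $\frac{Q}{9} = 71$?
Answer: $6440$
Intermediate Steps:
$Q = 639$ ($Q = 9 \cdot 71 = 639$)
$g{\left(a{\left(k \right)},\frac{Q + \frac{-13 - 7}{51 - 11}}{31 - 28} \right)} + \left(20 + 59\right)^{2} = 199 + \left(20 + 59\right)^{2} = 199 + 79^{2} = 199 + 6241 = 6440$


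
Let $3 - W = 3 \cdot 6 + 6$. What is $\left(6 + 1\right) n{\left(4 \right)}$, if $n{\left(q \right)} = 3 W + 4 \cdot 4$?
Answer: $-329$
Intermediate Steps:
$W = -21$ ($W = 3 - \left(3 \cdot 6 + 6\right) = 3 - \left(18 + 6\right) = 3 - 24 = -21$)
$n{\left(q \right)} = -47$ ($n{\left(q \right)} = 3 \left(-21\right) + 4 \cdot 4 = -63 + 16 = -47$)
$\left(6 + 1\right) n{\left(4 \right)} = \left(6 + 1\right) \left(-47\right) = 7 \left(-47\right) = -329$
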